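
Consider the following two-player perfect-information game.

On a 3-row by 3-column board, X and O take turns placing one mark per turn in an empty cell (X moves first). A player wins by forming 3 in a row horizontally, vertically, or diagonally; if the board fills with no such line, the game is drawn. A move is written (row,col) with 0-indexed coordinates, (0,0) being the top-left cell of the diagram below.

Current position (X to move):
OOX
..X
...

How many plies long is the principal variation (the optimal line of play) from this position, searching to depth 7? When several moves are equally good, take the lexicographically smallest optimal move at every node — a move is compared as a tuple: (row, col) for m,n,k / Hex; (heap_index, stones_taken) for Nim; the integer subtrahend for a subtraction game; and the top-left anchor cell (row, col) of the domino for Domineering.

ply 1, X at OOX/..X/... | (1,0)=+1→OOX/X.X/...*; (1,1)=+1→OOX/.XX/...; (2,0)=+1→OOX/..X/X..; (2,1)=+1→OOX/..X/.X.; (2,2)=+1→OOX/..X/..X
ply 2, O at OOX/X.X/... | (1,1)=-1→OOX/XOX/...*; (2,0)=-1→OOX/X.X/O..; (2,1)=-1→OOX/X.X/.O.; (2,2)=-1→OOX/X.X/..O
ply 3, X at OOX/XOX/... | (2,0)=-1→OOX/XOX/X..; (2,1)=-1→OOX/XOX/.X.; (2,2)=+1→OOX/XOX/..X*
ply 4: OOX/XOX/..X is terminal -1 (O); from OOX/..X/... depth 7

PV length from [OOX/..X/...]: 3 plies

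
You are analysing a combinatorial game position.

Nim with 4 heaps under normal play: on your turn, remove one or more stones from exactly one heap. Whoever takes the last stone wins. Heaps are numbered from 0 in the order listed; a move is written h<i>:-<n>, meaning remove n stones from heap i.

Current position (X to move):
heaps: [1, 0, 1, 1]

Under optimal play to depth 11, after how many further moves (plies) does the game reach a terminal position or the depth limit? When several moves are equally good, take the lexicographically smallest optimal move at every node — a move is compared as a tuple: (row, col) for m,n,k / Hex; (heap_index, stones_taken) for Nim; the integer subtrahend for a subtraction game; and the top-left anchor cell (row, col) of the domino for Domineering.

[(1,0,1,1)] X move#1: h0:-1:+1/(0,0,1,1)*, h2:-1:+1/(1,0,0,1), h3:-1:+1/(1,0,1,0)
[(0,0,1,1)] O move#2: h2:-1:-1/(0,0,0,1)*, h3:-1:-1/(0,0,1,0)
[(0,0,0,1)] X move#3: h3:-1:+1/(0,0,0,0)*
[(0,0,0,0)] end (terminal -1, O#4); searched (1,0,1,1) to 11

PV length from [(1,0,1,1)]: 3 plies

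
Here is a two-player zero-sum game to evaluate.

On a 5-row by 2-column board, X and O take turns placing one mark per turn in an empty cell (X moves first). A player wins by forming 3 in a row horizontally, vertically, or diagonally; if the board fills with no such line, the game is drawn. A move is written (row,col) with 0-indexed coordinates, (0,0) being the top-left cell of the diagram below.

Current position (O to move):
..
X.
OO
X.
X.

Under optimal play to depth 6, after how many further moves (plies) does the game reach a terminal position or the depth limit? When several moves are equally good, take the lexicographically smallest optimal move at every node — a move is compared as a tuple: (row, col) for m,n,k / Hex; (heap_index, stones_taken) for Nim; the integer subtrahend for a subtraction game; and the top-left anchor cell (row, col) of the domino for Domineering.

[../X./OO/X./X.] O move#1: (0,0):+0/O./X./OO/X./X., (0,1):+0/.O/X./OO/X./X., (1,1):+1/../XO/OO/X./X.*, (3,1):+1/../X./OO/XO/X., (4,1):+0/../X./OO/X./XO
[../XO/OO/X./X.] X move#2: (0,0):-1/X./XO/OO/X./X.*, (0,1):-1/.X/XO/OO/X./X., (3,1):-1/../XO/OO/XX/X., (4,1):-1/../XO/OO/X./XX
[X./XO/OO/X./X.] O move#3: (0,1):+1/XO/XO/OO/X./X.*, (3,1):+1/X./XO/OO/XO/X., (4,1):+1/X./XO/OO/X./XO
[XO/XO/OO/X./X.] end (terminal -1, X#4); searched ../X./OO/X./X. to 6

PV length from [../X./OO/X./X.]: 3 plies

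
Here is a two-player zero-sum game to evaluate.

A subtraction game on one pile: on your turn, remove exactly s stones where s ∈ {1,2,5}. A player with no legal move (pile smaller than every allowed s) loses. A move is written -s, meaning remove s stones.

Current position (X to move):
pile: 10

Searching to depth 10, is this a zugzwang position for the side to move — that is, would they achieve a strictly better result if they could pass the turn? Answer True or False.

zugzwang(10, X) = False

p1 X@[10]: -1[9]+1* -2[8]-1 -5[5]-1
p2 O@[9]: -1[8]-1* -2[7]-1 -5[4]-1
p3 X@[8]: -1[7]-1 -2[6]+1* -5[3]+1
p4 O@[6]: -1[5]-1* -2[4]-1 -5[1]-1
p5 X@[5]: -1[4]-1 -2[3]+1* -5[0]+1
p6 O@[3]: -1[2]-1* -2[1]-1
p7 X@[2]: -1[1]-1 -2[0]+1*
p8 O@[0] terminal -1; root [10] d10
if X skipped the turn, O would face:
~ p1 O@[10]: -1[9]+1* -2[8]-1 -5[5]-1
~ p2 X@[9]: -1[8]-1* -2[7]-1 -5[4]-1
~ p3 O@[8]: -1[7]-1 -2[6]+1* -5[3]+1
~ p4 X@[6]: -1[5]-1* -2[4]-1 -5[1]-1
~ p5 O@[5]: -1[4]-1 -2[3]+1* -5[0]+1
~ p6 X@[3]: -1[2]-1* -2[1]-1
~ p7 O@[2]: -1[1]-1 -2[0]+1*
~ p8 X@[0] terminal -1; root [10] d10
compare (X): move=+1 vs pass=-1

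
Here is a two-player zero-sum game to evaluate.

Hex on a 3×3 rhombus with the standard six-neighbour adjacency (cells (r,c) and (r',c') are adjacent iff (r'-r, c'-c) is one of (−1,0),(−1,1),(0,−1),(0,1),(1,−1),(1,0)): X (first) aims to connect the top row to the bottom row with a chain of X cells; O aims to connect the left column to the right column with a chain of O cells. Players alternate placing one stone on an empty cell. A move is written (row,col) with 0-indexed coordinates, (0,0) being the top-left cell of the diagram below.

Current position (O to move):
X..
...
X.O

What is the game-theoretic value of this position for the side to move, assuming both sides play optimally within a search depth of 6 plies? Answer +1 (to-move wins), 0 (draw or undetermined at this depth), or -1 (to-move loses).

[X../.../X.O] O move#1: (0,1):-1/XO./.../X.O*, (0,2):-1/X.O/.../X.O, (1,0):-1/X../O../X.O, (1,1):-1/X../.O./X.O, (1,2):-1/X../..O/X.O, (2,1):-1/X../.../XOO
[XO./.../X.O] X move#2: (0,2):+1/XOX/.../X.O*, (1,0):+1/XO./X../X.O, (1,1):+1/XO./.X./X.O, (1,2):+1/XO./..X/X.O, (2,1):+1/XO./.../XXO
[XOX/.../X.O] O move#3: (1,0):-1/XOX/O../X.O*, (1,1):-1/XOX/.O./X.O, (1,2):-1/XOX/..O/X.O, (2,1):-1/XOX/.../XOO
[XOX/O../X.O] X move#4: (1,1):+1/XOX/OX./X.O*, (1,2):+1/XOX/O.X/X.O, (2,1):+1/XOX/O../XXO
[XOX/OX./X.O] end (terminal -1, O#5); searched X../.../X.O to 6

value(X../.../X.O, O) = -1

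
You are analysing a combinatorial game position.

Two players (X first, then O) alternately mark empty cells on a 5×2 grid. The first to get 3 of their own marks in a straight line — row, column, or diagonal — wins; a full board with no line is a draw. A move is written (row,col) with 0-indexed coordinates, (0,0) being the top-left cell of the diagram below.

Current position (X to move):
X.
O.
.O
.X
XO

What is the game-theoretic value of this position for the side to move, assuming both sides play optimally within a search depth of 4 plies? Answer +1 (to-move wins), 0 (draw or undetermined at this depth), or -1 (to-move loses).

value(X./O./.O/.X/XO, X) = 0

[X./O./.O/.X/XO] X move#1: (0,1):+0/XX/O./.O/.X/XO*, (1,1):+0/X./OX/.O/.X/XO, (2,0):+0/X./O./XO/.X/XO, (3,0):+0/X./O./.O/XX/XO
[XX/O./.O/.X/XO] O move#2: (1,1):+0/XX/OO/.O/.X/XO*, (2,0):+0/XX/O./OO/.X/XO, (3,0):+0/XX/O./.O/OX/XO
[XX/OO/.O/.X/XO] X move#3: (2,0):+0/XX/OO/XO/.X/XO*, (3,0):+0/XX/OO/.O/XX/XO
[XX/OO/XO/.X/XO] O move#4: (3,0):+0/XX/OO/XO/OX/XO*
[XX/OO/XO/OX/XO] end (terminal +0, X#5); searched X./O./.O/.X/XO to 4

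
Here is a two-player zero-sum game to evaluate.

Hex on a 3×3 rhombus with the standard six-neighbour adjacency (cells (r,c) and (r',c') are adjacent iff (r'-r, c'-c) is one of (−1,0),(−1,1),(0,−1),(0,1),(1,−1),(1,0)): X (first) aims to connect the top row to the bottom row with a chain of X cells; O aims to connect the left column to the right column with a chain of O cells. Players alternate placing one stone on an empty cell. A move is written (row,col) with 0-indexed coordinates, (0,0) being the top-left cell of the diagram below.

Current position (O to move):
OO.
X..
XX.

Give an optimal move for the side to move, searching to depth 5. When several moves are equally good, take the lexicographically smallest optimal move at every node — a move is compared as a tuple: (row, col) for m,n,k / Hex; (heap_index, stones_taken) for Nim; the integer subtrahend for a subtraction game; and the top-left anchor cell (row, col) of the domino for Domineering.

[OO./X../XX.] O move#1: (0,2):+1/OOO/X../XX.*, (1,1):+1/OO./XO./XX., (1,2):+1/OO./X.O/XX., (2,2):-1/OO./X../XXO
[OOO/X../XX.] end (terminal -1, X#2); searched OO./X../XX. to 5

O's best at [OO./X../XX.]: (0,2)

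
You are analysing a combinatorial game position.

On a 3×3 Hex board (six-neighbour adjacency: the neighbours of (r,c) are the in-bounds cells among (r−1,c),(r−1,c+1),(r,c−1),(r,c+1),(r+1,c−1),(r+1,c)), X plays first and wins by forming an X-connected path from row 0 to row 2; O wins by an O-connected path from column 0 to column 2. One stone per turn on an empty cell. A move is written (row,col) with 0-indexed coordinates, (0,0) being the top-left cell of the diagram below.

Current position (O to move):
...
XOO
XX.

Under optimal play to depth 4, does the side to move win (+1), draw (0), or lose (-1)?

p1 O@[.../XOO/XX.]: (0,0)[O../XOO/XX.]-1* (0,1)[.O./XOO/XX.]-1 (0,2)[..O/XOO/XX.]-1 (2,2)[.../XOO/XXO]-1
p2 X@[O../XOO/XX.]: (0,1)[OX./XOO/XX.]+1* (0,2)[O.X/XOO/XX.]-1 (2,2)[O../XOO/XXX]-1
p3 O@[OX./XOO/XX.] terminal -1; root [.../XOO/XX.] d4

value(.../XOO/XX., O) = -1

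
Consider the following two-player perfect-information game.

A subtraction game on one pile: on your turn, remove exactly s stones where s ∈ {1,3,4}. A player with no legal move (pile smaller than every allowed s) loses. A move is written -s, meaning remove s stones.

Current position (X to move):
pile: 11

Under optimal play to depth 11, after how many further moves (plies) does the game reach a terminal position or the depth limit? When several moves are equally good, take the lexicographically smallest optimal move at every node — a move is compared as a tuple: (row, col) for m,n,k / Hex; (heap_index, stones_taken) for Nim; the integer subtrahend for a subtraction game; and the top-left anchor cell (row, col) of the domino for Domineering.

PV length from [11]: 5 plies

[11] X move#1: -1:-1/10, -3:-1/8, -4:+1/7*
[7] O move#2: -1:-1/6*, -3:-1/4, -4:-1/3
[6] X move#3: -1:-1/5, -3:-1/3, -4:+1/2*
[2] O move#4: -1:-1/1*
[1] X move#5: -1:+1/0*
[0] end (terminal -1, O#6); searched 11 to 11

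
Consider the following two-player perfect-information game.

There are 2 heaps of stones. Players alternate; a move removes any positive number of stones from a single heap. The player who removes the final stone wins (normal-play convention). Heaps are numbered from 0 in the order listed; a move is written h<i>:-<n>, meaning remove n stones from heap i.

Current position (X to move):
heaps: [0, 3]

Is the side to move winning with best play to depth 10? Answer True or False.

ply 1, X at (0,3) | h1:-1=-1→(0,2); h1:-2=-1→(0,1); h1:-3=+1→(0,0)*
ply 2: (0,0) is terminal -1 (O); from (0,3) depth 10

X winning at [(0,3)]: True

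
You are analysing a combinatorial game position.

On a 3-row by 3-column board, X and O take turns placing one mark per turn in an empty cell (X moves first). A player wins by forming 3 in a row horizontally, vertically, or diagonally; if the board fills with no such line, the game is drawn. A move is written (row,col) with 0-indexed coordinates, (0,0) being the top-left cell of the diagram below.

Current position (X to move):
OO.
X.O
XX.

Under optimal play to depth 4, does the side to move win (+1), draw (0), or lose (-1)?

value(OO./X.O/XX., X) = +1

ply 1, X at OO./X.O/XX. | (0,2)=+1→OOX/X.O/XX.*; (1,1)=-1→OO./XXO/XX.; (2,2)=+1→OO./X.O/XXX
ply 2, O at OOX/X.O/XX. | (1,1)=-1→OOX/XOO/XX.*; (2,2)=-1→OOX/X.O/XXO
ply 3, X at OOX/XOO/XX. | (2,2)=+1→OOX/XOO/XXX*
ply 4: OOX/XOO/XXX is terminal -1 (O); from OO./X.O/XX. depth 4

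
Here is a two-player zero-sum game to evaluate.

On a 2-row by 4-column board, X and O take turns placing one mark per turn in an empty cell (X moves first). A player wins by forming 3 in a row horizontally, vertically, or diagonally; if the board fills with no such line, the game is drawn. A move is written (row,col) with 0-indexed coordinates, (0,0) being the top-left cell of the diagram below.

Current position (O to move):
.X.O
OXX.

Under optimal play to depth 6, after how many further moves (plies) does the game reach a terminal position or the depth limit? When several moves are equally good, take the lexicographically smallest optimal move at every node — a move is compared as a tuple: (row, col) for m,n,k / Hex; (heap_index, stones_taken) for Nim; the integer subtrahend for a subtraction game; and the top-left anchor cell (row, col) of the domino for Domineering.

PV length from [.X.O/OXX.]: 3 plies

p1 O@[.X.O/OXX.]: (0,0)[OX.O/OXX.]-1 (0,2)[.XOO/OXX.]-1 (1,3)[.X.O/OXXO]+0*
p2 X@[.X.O/OXXO]: (0,0)[XX.O/OXXO]+0* (0,2)[.XXO/OXXO]+0
p3 O@[XX.O/OXXO]: (0,2)[XXOO/OXXO]+0*
p4 X@[XXOO/OXXO] terminal +0; root [.X.O/OXX.] d6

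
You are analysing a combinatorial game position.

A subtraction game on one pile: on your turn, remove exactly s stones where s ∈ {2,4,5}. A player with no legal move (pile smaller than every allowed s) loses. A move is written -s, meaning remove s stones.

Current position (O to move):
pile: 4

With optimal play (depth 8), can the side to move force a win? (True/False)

O winning at [4]: True

[4] O move#1: -2:-1/2, -4:+1/0*
[0] end (terminal -1, X#2); searched 4 to 8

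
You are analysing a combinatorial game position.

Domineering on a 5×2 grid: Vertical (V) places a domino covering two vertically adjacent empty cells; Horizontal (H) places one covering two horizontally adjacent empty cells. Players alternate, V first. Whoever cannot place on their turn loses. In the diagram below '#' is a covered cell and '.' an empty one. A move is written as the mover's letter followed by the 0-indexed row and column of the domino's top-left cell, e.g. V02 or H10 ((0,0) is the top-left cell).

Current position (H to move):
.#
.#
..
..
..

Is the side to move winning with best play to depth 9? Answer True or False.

H winning at [.#/.#/../../..]: True

ply 1, H at .#/.#/../../.. | H20=-1→.#/.#/##/../..; H30=+1→.#/.#/../##/..*; H40=-1→.#/.#/../../##
ply 2, V at .#/.#/../##/.. | V00=-1→##/##/../##/..*; V10=-1→.#/##/#./##/..
ply 3, H at ##/##/../##/.. | H20=+1→##/##/##/##/..*; H40=+1→##/##/../##/##
ply 4: ##/##/##/##/.. is terminal -1 (V); from .#/.#/../../.. depth 9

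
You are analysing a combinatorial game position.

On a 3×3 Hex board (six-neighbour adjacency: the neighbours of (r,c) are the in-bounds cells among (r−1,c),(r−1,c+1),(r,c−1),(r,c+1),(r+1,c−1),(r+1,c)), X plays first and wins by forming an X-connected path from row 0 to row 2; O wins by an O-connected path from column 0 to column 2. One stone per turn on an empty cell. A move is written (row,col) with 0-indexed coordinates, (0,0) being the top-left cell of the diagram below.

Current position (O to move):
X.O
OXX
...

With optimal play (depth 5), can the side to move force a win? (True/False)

ply 1, O at X.O/OXX/... | (0,1)=+1→XOO/OXX/...*; (2,0)=-1→X.O/OXX/O..; (2,1)=-1→X.O/OXX/.O.; (2,2)=-1→X.O/OXX/..O
ply 2: XOO/OXX/... is terminal -1 (X); from X.O/OXX/... depth 5

O winning at [X.O/OXX/...]: True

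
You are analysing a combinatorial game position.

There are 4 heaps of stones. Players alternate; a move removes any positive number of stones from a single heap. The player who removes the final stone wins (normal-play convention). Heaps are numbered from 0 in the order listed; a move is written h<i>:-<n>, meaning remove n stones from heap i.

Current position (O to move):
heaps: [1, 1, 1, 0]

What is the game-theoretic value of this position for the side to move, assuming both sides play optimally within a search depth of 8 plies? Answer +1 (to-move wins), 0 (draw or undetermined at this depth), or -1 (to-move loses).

value((1,1,1,0), O) = +1

p1 O@[(1,1,1,0)]: h0:-1[(0,1,1,0)]+1* h1:-1[(1,0,1,0)]+1 h2:-1[(1,1,0,0)]+1
p2 X@[(0,1,1,0)]: h1:-1[(0,0,1,0)]-1* h2:-1[(0,1,0,0)]-1
p3 O@[(0,0,1,0)]: h2:-1[(0,0,0,0)]+1*
p4 X@[(0,0,0,0)] terminal -1; root [(1,1,1,0)] d8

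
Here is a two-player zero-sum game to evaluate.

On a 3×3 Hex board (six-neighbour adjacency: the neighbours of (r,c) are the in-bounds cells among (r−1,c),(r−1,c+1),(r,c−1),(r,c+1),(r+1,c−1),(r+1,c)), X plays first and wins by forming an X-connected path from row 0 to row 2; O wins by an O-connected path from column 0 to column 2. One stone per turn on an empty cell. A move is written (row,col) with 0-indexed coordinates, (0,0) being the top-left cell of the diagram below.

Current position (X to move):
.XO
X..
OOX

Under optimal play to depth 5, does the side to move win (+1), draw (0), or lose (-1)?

value(.XO/X../OOX, X) = -1

[.XO/X../OOX] X move#1: (0,0):-1/XXO/X../OOX*, (1,1):-1/.XO/XX./OOX, (1,2):-1/.XO/X.X/OOX
[XXO/X../OOX] O move#2: (1,1):+1/XXO/XO./OOX*, (1,2):+1/XXO/X.O/OOX
[XXO/XO./OOX] end (terminal -1, X#3); searched .XO/X../OOX to 5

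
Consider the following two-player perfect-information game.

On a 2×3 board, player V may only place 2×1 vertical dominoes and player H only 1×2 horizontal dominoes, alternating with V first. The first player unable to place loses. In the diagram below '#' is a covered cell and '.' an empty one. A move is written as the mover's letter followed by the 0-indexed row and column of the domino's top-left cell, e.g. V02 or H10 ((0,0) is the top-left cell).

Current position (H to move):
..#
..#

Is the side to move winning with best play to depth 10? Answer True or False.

[..#/..#] H move#1: H00:+1/###/..#*, H10:+1/..#/###
[###/..#] end (terminal -1, V#2); searched ..#/..# to 10

H winning at [..#/..#]: True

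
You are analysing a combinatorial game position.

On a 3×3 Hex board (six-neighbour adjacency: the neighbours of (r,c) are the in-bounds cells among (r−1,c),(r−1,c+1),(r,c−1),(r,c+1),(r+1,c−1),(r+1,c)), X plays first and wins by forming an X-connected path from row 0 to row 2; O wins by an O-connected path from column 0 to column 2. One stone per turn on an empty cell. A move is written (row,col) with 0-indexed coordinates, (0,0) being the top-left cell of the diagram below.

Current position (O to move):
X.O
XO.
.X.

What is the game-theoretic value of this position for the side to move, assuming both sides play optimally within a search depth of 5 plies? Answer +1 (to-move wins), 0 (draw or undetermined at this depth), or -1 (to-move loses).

p1 O@[X.O/XO./.X.]: (0,1)[XOO/XO./.X.]-1 (1,2)[X.O/XOO/.X.]-1 (2,0)[X.O/XO./OX.]+1* (2,2)[X.O/XO./.XO]-1
p2 X@[X.O/XO./OX.] terminal -1; root [X.O/XO./.X.] d5

value(X.O/XO./.X., O) = +1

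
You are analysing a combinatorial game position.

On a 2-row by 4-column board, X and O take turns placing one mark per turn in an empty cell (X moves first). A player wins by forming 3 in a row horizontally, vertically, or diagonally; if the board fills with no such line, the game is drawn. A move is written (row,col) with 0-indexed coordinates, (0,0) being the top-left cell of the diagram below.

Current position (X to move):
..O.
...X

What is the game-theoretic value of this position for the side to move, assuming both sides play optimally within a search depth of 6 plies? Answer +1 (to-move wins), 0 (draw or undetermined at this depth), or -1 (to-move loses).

value(..O./...X, X) = 0

p1 X@[..O./...X]: (0,0)[X.O./...X]+0* (0,1)[.XO./...X]+0 (0,3)[..OX/...X]+0 (1,0)[..O./X..X]-1 (1,1)[..O./.X.X]+0 (1,2)[..O./..XX]+0
p2 O@[X.O./...X]: (0,1)[XOO./...X]+0* (0,3)[X.OO/...X]+0 (1,0)[X.O./O..X]+0 (1,1)[X.O./.O.X]+0 (1,2)[X.O./..OX]+0
p3 X@[XOO./...X]: (0,3)[XOOX/...X]+0* (1,0)[XOO./X..X]-1 (1,1)[XOO./.X.X]-1 (1,2)[XOO./..XX]-1
p4 O@[XOOX/...X]: (1,0)[XOOX/O..X]+0* (1,1)[XOOX/.O.X]+0 (1,2)[XOOX/..OX]+0
p5 X@[XOOX/O..X]: (1,1)[XOOX/OX.X]+0* (1,2)[XOOX/O.XX]+0
p6 O@[XOOX/OX.X]: (1,2)[XOOX/OXOX]+0*
p7 X@[XOOX/OXOX] terminal +0; root [..O./...X] d6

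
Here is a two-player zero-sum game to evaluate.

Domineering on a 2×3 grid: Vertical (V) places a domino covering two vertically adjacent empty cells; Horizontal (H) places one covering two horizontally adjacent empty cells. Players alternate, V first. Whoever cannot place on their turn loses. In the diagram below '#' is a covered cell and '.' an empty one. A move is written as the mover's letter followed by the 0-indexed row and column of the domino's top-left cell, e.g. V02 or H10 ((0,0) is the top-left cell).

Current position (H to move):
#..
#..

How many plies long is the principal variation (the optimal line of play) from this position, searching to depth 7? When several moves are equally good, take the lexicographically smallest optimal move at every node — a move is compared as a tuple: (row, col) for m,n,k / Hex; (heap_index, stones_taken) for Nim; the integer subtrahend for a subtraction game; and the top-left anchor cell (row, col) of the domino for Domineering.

ply 1, H at #../#.. | H01=+1→###/#..*; H11=+1→#../###
ply 2: ###/#.. is terminal -1 (V); from #../#.. depth 7

PV length from [#../#..]: 1 ply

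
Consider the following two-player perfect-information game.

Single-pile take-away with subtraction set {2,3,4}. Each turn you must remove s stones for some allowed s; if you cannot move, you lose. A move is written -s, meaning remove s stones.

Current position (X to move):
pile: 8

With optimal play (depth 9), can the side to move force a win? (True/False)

X winning at [8]: True

[8] X move#1: -2:+1/6*, -3:-1/5, -4:-1/4
[6] O move#2: -2:-1/4*, -3:-1/3, -4:-1/2
[4] X move#3: -2:-1/2, -3:+1/1*, -4:+1/0
[1] end (terminal -1, O#4); searched 8 to 9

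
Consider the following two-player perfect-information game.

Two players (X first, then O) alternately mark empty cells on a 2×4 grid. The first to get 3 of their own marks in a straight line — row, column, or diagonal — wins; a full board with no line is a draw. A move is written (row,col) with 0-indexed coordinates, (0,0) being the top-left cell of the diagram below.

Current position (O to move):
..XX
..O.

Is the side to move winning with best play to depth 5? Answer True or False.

p1 O@[..XX/..O.]: (0,0)[O.XX/..O.]-1 (0,1)[.OXX/..O.]+0* (1,0)[..XX/O.O.]-1 (1,1)[..XX/.OO.]-1 (1,3)[..XX/..OO]-1
p2 X@[.OXX/..O.]: (0,0)[XOXX/..O.]-1 (1,0)[.OXX/X.O.]+0* (1,1)[.OXX/.XO.]+0 (1,3)[.OXX/..OX]+0
p3 O@[.OXX/X.O.]: (0,0)[OOXX/X.O.]+0* (1,1)[.OXX/XOO.]+0 (1,3)[.OXX/X.OO]+0
p4 X@[OOXX/X.O.]: (1,1)[OOXX/XXO.]+0* (1,3)[OOXX/X.OX]+0
p5 O@[OOXX/XXO.]: (1,3)[OOXX/XXOO]+0*
p6 X@[OOXX/XXOO] terminal +0; root [..XX/..O.] d5

O winning at [..XX/..O.]: False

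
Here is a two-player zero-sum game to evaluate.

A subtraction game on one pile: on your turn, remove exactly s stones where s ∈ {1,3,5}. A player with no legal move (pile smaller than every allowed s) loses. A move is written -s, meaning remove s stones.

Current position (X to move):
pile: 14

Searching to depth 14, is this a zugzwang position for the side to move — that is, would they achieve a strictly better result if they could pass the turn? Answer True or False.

zugzwang(14, X) = True

[14] X move#1: -1:-1/13*, -3:-1/11, -5:-1/9
[13] O move#2: -1:+1/12*, -3:+1/10, -5:+1/8
[12] X move#3: -1:-1/11*, -3:-1/9, -5:-1/7
[11] O move#4: -1:+1/10*, -3:+1/8, -5:+1/6
[10] X move#5: -1:-1/9*, -3:-1/7, -5:-1/5
[9] O move#6: -1:+1/8*, -3:+1/6, -5:+1/4
[8] X move#7: -1:-1/7*, -3:-1/5, -5:-1/3
[7] O move#8: -1:+1/6*, -3:+1/4, -5:+1/2
[6] X move#9: -1:-1/5*, -3:-1/3, -5:-1/1
[5] O move#10: -1:+1/4*, -3:+1/2, -5:+1/0
[4] X move#11: -1:-1/3*, -3:-1/1
[3] O move#12: -1:+1/2*, -3:+1/0
[2] X move#13: -1:-1/1*
[1] O move#14: -1:+1/0*
[0] end (terminal -1, X#15); searched 14 to 14
if X skipped the turn, O would face:
~ [14] O move#1: -1:-1/13*, -3:-1/11, -5:-1/9
~ [13] X move#2: -1:+1/12*, -3:+1/10, -5:+1/8
~ [12] O move#3: -1:-1/11*, -3:-1/9, -5:-1/7
~ [11] X move#4: -1:+1/10*, -3:+1/8, -5:+1/6
~ [10] O move#5: -1:-1/9*, -3:-1/7, -5:-1/5
~ [9] X move#6: -1:+1/8*, -3:+1/6, -5:+1/4
~ [8] O move#7: -1:-1/7*, -3:-1/5, -5:-1/3
~ [7] X move#8: -1:+1/6*, -3:+1/4, -5:+1/2
~ [6] O move#9: -1:-1/5*, -3:-1/3, -5:-1/1
~ [5] X move#10: -1:+1/4*, -3:+1/2, -5:+1/0
~ [4] O move#11: -1:-1/3*, -3:-1/1
~ [3] X move#12: -1:+1/2*, -3:+1/0
~ [2] O move#13: -1:-1/1*
~ [1] X move#14: -1:+1/0*
~ [0] end (terminal -1, O#15); searched 14 to 14
compare (X): move=-1 vs pass=+1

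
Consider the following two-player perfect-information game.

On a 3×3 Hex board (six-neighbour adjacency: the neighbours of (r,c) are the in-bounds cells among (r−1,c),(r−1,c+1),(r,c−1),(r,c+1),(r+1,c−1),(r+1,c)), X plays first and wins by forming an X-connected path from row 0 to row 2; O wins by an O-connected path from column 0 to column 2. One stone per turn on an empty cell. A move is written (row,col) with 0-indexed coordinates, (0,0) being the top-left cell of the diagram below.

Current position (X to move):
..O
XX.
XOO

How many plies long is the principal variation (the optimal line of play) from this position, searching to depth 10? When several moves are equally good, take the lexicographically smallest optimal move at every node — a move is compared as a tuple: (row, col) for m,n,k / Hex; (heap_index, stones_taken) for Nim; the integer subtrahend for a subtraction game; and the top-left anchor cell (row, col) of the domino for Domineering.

PV length from [..O/XX./XOO]: 1 ply

ply 1, X at ..O/XX./XOO | (0,0)=+1→X.O/XX./XOO*; (0,1)=+1→.XO/XX./XOO; (1,2)=+1→..O/XXX/XOO
ply 2: X.O/XX./XOO is terminal -1 (O); from ..O/XX./XOO depth 10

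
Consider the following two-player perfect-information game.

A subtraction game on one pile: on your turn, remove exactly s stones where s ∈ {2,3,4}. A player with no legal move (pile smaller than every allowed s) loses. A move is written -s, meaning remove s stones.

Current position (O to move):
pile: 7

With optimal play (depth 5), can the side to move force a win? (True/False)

ply 1, O at 7 | -2=-1→5*; -3=-1→4; -4=-1→3
ply 2, X at 5 | -2=-1→3; -3=-1→2; -4=+1→1*
ply 3: 1 is terminal -1 (O); from 7 depth 5

O winning at [7]: False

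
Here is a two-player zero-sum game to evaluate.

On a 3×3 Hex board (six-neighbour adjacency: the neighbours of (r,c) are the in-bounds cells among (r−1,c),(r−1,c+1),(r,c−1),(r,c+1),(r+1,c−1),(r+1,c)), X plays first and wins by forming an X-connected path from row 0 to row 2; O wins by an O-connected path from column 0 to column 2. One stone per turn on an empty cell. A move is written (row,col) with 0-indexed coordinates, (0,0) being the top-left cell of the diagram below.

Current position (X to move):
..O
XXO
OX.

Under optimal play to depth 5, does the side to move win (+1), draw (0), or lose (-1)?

value(..O/XXO/OX., X) = +1

p1 X@[..O/XXO/OX.]: (0,0)[X.O/XXO/OX.]+1* (0,1)[.XO/XXO/OX.]+1 (2,2)[..O/XXO/OXX]+1
p2 O@[X.O/XXO/OX.] terminal -1; root [..O/XXO/OX.] d5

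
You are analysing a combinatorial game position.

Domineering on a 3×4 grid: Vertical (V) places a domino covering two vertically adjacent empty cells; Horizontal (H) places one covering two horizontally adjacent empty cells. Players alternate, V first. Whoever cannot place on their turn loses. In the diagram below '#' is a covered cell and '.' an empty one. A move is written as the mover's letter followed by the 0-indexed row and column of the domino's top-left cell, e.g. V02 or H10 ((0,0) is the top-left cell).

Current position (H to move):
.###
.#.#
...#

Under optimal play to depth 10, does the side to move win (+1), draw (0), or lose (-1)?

value(.###/.#.#/...#, H) = -1

[.###/.#.#/...#] H move#1: H20:-1/.###/.#.#/##.#*, H21:-1/.###/.#.#/.###
[.###/.#.#/##.#] V move#2: V00:+1/####/##.#/##.#*, V12:+1/.###/.###/####
[####/##.#/##.#] end (terminal -1, H#3); searched .###/.#.#/...# to 10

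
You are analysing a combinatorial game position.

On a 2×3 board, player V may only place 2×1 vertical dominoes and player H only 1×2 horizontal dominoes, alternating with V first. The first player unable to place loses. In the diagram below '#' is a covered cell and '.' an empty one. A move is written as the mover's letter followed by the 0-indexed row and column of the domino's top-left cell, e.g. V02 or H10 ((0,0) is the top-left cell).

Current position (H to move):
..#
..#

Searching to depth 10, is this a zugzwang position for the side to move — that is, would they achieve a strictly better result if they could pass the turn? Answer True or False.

[..#/..#] H move#1: H00:+1/###/..#*, H10:+1/..#/###
[###/..#] end (terminal -1, V#2); searched ..#/..# to 10
pass branch (V moves first from the same position):
  | [..#/..#] V move#1: V00:+1/#.#/#.#*, V01:+1/.##/.##
  | [#.#/#.#] end (terminal -1, H#2); searched ..#/..# to 10
H moving scores +1; H passing scores -1

zugzwang(..#/..#, H) = False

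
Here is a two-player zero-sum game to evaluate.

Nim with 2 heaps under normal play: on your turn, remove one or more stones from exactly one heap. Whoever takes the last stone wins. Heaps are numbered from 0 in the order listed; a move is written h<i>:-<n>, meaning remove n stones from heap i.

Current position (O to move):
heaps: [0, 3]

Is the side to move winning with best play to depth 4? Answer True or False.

[(0,3)] O move#1: h1:-1:-1/(0,2), h1:-2:-1/(0,1), h1:-3:+1/(0,0)*
[(0,0)] end (terminal -1, X#2); searched (0,3) to 4

O winning at [(0,3)]: True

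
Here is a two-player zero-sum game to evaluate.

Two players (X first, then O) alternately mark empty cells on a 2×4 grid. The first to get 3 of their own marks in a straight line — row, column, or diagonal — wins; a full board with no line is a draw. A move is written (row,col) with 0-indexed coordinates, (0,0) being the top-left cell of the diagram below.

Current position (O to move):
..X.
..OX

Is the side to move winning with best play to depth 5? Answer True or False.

p1 O@[..X./..OX]: (0,0)[O.X./..OX]+0* (0,1)[.OX./..OX]+0 (0,3)[..XO/..OX]+0 (1,0)[..X./O.OX]+0 (1,1)[..X./.OOX]+0
p2 X@[O.X./..OX]: (0,1)[OXX./..OX]+0* (0,3)[O.XX/..OX]+0 (1,0)[O.X./X.OX]+0 (1,1)[O.X./.XOX]+0
p3 O@[OXX./..OX]: (0,3)[OXXO/..OX]+0* (1,0)[OXX./O.OX]-1 (1,1)[OXX./.OOX]-1
p4 X@[OXXO/..OX]: (1,0)[OXXO/X.OX]+0* (1,1)[OXXO/.XOX]+0
p5 O@[OXXO/X.OX]: (1,1)[OXXO/XOOX]+0*
p6 X@[OXXO/XOOX] terminal +0; root [..X./..OX] d5

O winning at [..X./..OX]: False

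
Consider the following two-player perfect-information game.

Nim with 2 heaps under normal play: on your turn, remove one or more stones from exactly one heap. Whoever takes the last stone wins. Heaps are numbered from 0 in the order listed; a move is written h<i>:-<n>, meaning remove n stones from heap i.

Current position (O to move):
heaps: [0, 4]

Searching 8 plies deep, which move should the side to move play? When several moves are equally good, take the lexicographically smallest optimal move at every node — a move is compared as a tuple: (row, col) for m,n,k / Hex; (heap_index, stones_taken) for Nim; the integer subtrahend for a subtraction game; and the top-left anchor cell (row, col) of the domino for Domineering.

O's best at [(0,4)]: h1:-4

ply 1, O at (0,4) | h1:-1=-1→(0,3); h1:-2=-1→(0,2); h1:-3=-1→(0,1); h1:-4=+1→(0,0)*
ply 2: (0,0) is terminal -1 (X); from (0,4) depth 8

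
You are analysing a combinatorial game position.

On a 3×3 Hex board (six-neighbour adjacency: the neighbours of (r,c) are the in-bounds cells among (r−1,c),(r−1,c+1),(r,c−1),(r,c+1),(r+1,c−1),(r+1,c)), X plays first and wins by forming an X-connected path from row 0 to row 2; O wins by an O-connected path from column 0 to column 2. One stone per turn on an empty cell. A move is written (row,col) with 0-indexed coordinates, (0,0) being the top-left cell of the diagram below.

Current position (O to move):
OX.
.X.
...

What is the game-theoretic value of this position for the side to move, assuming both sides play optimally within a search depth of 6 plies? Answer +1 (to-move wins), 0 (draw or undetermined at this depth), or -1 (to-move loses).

p1 O@[OX./.X./...]: (0,2)[OXO/.X./...]-1* (1,0)[OX./OX./...]-1 (1,2)[OX./.XO/...]-1 (2,0)[OX./.X./O..]-1 (2,1)[OX./.X./.O.]-1 (2,2)[OX./.X./..O]-1
p2 X@[OXO/.X./...]: (1,0)[OXO/XX./...]+1* (1,2)[OXO/.XX/...]+1 (2,0)[OXO/.X./X..]+1 (2,1)[OXO/.X./.X.]+1 (2,2)[OXO/.X./..X]+1
p3 O@[OXO/XX./...]: (1,2)[OXO/XXO/...]-1* (2,0)[OXO/XX./O..]-1 (2,1)[OXO/XX./.O.]-1 (2,2)[OXO/XX./..O]-1
p4 X@[OXO/XXO/...]: (2,0)[OXO/XXO/X..]+1* (2,1)[OXO/XXO/.X.]+1 (2,2)[OXO/XXO/..X]+1
p5 O@[OXO/XXO/X..] terminal -1; root [OX./.X./...] d6

value(OX./.X./..., O) = -1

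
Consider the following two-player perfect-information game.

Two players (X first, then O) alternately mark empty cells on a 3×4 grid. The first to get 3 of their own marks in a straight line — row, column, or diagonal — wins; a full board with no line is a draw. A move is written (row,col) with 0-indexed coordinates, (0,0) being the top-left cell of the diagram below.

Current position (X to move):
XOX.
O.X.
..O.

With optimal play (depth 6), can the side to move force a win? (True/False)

X winning at [XOX./O.X./..O.]: True

ply 1, X at XOX./O.X./..O. | (0,3)=-1→XOXX/O.X./..O.; (1,1)=+1→XOX./OXX./..O.*; (1,3)=+0→XOX./O.XX/..O.; (2,0)=+0→XOX./O.X./X.O.; (2,1)=+1→XOX./O.X./.XO.; (2,3)=-1→XOX./O.X./..OX
ply 2, O at XOX./OXX./..O. | (0,3)=-1→XOXO/OXX./..O.*; (1,3)=-1→XOX./OXXO/..O.; (2,0)=-1→XOX./OXX./O.O.; (2,1)=-1→XOX./OXX./.OO.; (2,3)=-1→XOX./OXX./..OO
ply 3, X at XOXO/OXX./..O. | (1,3)=+1→XOXO/OXXX/..O.*; (2,0)=+1→XOXO/OXX./X.O.; (2,1)=+1→XOXO/OXX./.XO.; (2,3)=+1→XOXO/OXX./..OX
ply 4: XOXO/OXXX/..O. is terminal -1 (O); from XOX./O.X./..O. depth 6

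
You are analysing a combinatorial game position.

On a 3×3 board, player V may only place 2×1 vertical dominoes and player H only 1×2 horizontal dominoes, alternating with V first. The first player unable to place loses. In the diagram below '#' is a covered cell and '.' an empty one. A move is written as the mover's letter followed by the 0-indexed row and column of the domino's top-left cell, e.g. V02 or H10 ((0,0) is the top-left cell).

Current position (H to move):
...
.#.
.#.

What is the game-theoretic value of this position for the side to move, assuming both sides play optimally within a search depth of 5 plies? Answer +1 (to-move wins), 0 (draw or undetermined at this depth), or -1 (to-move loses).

[.../.#./.#.] H move#1: H00:-1/##./.#./.#.*, H01:-1/.##/.#./.#.
[##./.#./.#.] V move#2: V02:+1/###/.##/.#.*, V10:+1/##./##./##., V12:+1/##./.##/.##
[###/.##/.#.] end (terminal -1, H#3); searched .../.#./.#. to 5

value(.../.#./.#., H) = -1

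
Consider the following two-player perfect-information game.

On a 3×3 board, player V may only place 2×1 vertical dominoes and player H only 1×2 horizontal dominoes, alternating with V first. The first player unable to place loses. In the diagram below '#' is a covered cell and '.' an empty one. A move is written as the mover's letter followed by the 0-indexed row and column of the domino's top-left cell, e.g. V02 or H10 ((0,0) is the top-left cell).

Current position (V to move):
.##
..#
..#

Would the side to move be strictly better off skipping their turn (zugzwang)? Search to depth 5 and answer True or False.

ply 1, V at .##/..#/..# | V00=-1→###/#.#/..#; V10=+1→.##/#.#/#.#*; V11=+1→.##/.##/.##
ply 2: .##/#.#/#.# is terminal -1 (H); from .##/..#/..# depth 5
pass branch (H moves first from the same position):
  | ply 1, H at .##/..#/..# | H10=+1→.##/###/..#*; H20=-1→.##/..#/###
  | ply 2: .##/###/..# is terminal -1 (V); from .##/..#/..# depth 5
V moving scores +1; V passing scores -1

zugzwang(.##/..#/..#, V) = False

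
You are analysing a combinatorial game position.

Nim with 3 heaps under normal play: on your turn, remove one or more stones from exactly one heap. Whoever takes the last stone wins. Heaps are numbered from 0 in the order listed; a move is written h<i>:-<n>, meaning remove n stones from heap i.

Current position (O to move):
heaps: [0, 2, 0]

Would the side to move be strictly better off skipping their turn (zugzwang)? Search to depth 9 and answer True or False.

ply 1, O at (0,2,0) | h1:-1=-1→(0,1,0); h1:-2=+1→(0,0,0)*
ply 2: (0,0,0) is terminal -1 (X); from (0,2,0) depth 9
pass branch (X moves first from the same position):
  | ply 1, X at (0,2,0) | h1:-1=-1→(0,1,0); h1:-2=+1→(0,0,0)*
  | ply 2: (0,0,0) is terminal -1 (O); from (0,2,0) depth 9
O moving scores +1; O passing scores -1

zugzwang((0,2,0), O) = False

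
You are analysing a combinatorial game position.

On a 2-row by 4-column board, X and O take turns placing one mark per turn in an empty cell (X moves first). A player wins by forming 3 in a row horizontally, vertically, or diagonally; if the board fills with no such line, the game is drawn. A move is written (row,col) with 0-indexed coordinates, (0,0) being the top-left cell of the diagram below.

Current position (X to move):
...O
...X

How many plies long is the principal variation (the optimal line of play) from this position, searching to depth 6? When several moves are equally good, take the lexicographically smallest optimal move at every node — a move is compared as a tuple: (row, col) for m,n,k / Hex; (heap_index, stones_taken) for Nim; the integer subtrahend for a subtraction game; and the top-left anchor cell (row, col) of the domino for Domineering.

PV length from [...O/...X]: 6 plies

[...O/...X] X move#1: (0,0):+0/X..O/...X*, (0,1):+0/.X.O/...X, (0,2):+0/..XO/...X, (1,0):+0/...O/X..X, (1,1):+0/...O/.X.X, (1,2):+0/...O/..XX
[X..O/...X] O move#2: (0,1):+0/XO.O/...X*, (0,2):+0/X.OO/...X, (1,0):+0/X..O/O..X, (1,1):+0/X..O/.O.X, (1,2):+0/X..O/..OX
[XO.O/...X] X move#3: (0,2):+0/XOXO/...X*, (1,0):-1/XO.O/X..X, (1,1):-1/XO.O/.X.X, (1,2):-1/XO.O/..XX
[XOXO/...X] O move#4: (1,0):+0/XOXO/O..X*, (1,1):+0/XOXO/.O.X, (1,2):+0/XOXO/..OX
[XOXO/O..X] X move#5: (1,1):+0/XOXO/OX.X*, (1,2):+0/XOXO/O.XX
[XOXO/OX.X] O move#6: (1,2):+0/XOXO/OXOX*
[XOXO/OXOX] end (terminal +0, X#7); searched ...O/...X to 6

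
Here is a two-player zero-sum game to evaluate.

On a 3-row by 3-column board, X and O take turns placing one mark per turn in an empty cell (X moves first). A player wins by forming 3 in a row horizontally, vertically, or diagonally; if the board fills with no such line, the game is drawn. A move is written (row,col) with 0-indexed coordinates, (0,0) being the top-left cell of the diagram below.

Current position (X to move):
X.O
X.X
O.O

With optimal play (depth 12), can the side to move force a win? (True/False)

ply 1, X at X.O/X.X/O.O | (0,1)=-1→XXO/X.X/O.O; (1,1)=+1→X.O/XXX/O.O*; (2,1)=-1→X.O/X.X/OXO
ply 2: X.O/XXX/O.O is terminal -1 (O); from X.O/X.X/O.O depth 12

X winning at [X.O/X.X/O.O]: True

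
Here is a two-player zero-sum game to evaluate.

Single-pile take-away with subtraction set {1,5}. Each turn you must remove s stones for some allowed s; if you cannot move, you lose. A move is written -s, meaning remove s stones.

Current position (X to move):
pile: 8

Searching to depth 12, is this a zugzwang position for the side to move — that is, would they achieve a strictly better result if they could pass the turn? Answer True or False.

[8] X move#1: -1:-1/7*, -5:-1/3
[7] O move#2: -1:+1/6*, -5:+1/2
[6] X move#3: -1:-1/5*, -5:-1/1
[5] O move#4: -1:+1/4*, -5:+1/0
[4] X move#5: -1:-1/3*
[3] O move#6: -1:+1/2*
[2] X move#7: -1:-1/1*
[1] O move#8: -1:+1/0*
[0] end (terminal -1, X#9); searched 8 to 12
suppose X passes — search the same position with O to move:
pass> [8] O move#1: -1:-1/7*, -5:-1/3
pass> [7] X move#2: -1:+1/6*, -5:+1/2
pass> [6] O move#3: -1:-1/5*, -5:-1/1
pass> [5] X move#4: -1:+1/4*, -5:+1/0
pass> [4] O move#5: -1:-1/3*
pass> [3] X move#6: -1:+1/2*
pass> [2] O move#7: -1:-1/1*
pass> [1] X move#8: -1:+1/0*
pass> [0] end (terminal -1, O#9); searched 8 to 12
for X: play -1, pass +1

zugzwang(8, X) = True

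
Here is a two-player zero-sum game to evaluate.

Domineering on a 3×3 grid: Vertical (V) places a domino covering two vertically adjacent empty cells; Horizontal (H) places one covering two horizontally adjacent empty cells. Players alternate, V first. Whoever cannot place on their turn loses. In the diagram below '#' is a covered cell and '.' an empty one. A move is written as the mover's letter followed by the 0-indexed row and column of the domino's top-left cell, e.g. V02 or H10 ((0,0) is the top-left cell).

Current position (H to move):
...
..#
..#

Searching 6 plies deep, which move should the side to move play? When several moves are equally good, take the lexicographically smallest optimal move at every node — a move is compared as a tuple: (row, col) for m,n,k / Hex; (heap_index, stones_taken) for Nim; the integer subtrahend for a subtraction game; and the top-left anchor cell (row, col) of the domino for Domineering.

H's best at [.../..#/..#]: H10

p1 H@[.../..#/..#]: H00[##./..#/..#]-1 H01[.##/..#/..#]-1 H10[.../###/..#]+1* H20[.../..#/###]-1
p2 V@[.../###/..#] terminal -1; root [.../..#/..#] d6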